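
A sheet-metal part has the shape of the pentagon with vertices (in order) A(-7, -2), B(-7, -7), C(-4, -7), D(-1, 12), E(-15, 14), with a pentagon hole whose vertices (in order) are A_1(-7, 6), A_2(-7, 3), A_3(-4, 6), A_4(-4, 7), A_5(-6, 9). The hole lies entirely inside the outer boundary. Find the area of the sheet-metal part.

Outer boundary:
Apply the surveyor's formula: 2A = Σ (x_i·y_{i+1} − x_{i+1}·y_i), indices taken mod 5.
Σ = (35) + (21) + (-55) + (166) + (128) = 295
Area = |Σ|/2 = 147.5.
Hole:
Apply the surveyor's formula: 2A = Σ (x_i·y_{i+1} − x_{i+1}·y_i), indices taken mod 5.
A_1→A_2: (-7)(3) − (-7)(6) = 21
A_2→A_3: (-7)(6) − (-4)(3) = -30
A_3→A_4: (-4)(7) − (-4)(6) = -4
A_4→A_5: (-4)(9) − (-6)(7) = 6
A_5→A_1: (-6)(6) − (-7)(9) = 27
Σ = 20
Area = |Σ|/2 = 10.
Net area = 147.5 − 10 = 137.5.

137.5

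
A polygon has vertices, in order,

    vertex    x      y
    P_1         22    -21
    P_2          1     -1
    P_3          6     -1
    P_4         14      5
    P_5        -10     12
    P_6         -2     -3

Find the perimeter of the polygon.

|P_1P_2| = √((-21)² + (20)²) = √841 = 29
|P_2P_3| = √((5)² + (0)²) = √25 = 5
|P_3P_4| = √((8)² + (6)²) = √100 = 10
|P_4P_5| = √((-24)² + (7)²) = √625 = 25
|P_5P_6| = √((8)² + (-15)²) = √289 = 17
|P_6P_1| = √((24)² + (-18)²) = √900 = 30
Perimeter = 29 + 5 + 10 + 25 + 17 + 30 = 116.

116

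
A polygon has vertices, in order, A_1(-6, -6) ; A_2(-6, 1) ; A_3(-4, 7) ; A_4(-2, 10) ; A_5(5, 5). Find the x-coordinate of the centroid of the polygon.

-430/249

Apply the shoelace formula. First the cross-terms c_i = x_i·y_{i+1} − x_{i+1}·y_i:
  -42, -38, -26, -60, 0  ⇒  2A = -166, A = -83.
Then Σ (x_i + x_{i+1})·c_i = 860, so x̄ = 860 / (6·(-83)) = -430/249.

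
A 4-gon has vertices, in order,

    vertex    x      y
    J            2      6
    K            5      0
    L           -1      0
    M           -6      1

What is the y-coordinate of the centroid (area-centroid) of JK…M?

Apply the shoelace formula. First the cross-terms c_i = x_i·y_{i+1} − x_{i+1}·y_i:
  -30, 0, -1, -38  ⇒  2A = -69, A = -34.5.
Then Σ (y_i + y_{i+1})·c_i = -447, so ȳ = -447 / (6·(-34.5)) = 149/69.

149/69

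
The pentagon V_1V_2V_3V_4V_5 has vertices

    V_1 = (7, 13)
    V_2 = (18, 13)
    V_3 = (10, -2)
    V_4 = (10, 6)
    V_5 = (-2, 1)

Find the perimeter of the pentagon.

64

|V_1V_2| = √((11)² + (0)²) = √121 = 11
|V_2V_3| = √((-8)² + (-15)²) = √289 = 17
|V_3V_4| = √((0)² + (8)²) = √64 = 8
|V_4V_5| = √((-12)² + (-5)²) = √169 = 13
|V_5V_1| = √((9)² + (12)²) = √225 = 15
Perimeter = 11 + 17 + 8 + 13 + 15 = 64.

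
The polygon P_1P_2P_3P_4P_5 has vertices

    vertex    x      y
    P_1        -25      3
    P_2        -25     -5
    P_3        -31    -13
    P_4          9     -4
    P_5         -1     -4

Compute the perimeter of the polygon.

|P_1P_2| = √((0)² + (-8)²) = √64 = 8
|P_2P_3| = √((-6)² + (-8)²) = √100 = 10
|P_3P_4| = √((40)² + (9)²) = √1681 = 41
|P_4P_5| = √((-10)² + (0)²) = √100 = 10
|P_5P_1| = √((-24)² + (7)²) = √625 = 25
Perimeter = 8 + 10 + 41 + 10 + 25 = 94.

94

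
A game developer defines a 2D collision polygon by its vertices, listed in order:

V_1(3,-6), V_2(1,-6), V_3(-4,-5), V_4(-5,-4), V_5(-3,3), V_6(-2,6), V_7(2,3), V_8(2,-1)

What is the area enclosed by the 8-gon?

V_1→V_2: (3)(-6) − (1)(-6) = -12
V_2→V_3: (1)(-5) − (-4)(-6) = -29
V_3→V_4: (-4)(-4) − (-5)(-5) = -9
V_4→V_5: (-5)(3) − (-3)(-4) = -27
V_5→V_6: (-3)(6) − (-2)(3) = -12
V_6→V_7: (-2)(3) − (2)(6) = -18
V_7→V_8: (2)(-1) − (2)(3) = -8
V_8→V_1: (2)(-6) − (3)(-1) = -9
Σ = -124
Area = |Σ|/2 = 62.

62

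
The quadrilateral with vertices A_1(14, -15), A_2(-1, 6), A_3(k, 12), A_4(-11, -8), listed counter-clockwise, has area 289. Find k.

The doubled signed area Σ (x_i y_{i+1} − x_{i+1} y_i) is linear in k.
With k=0 it equals 466; the coefficient of k is -14 (from the two edges through A_3).
So -14·k + 466 = 2·289 = 578 ⇒ k = -8.

-8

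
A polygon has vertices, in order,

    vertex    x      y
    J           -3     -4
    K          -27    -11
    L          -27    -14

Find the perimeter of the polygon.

54

|JK| = √((-24)² + (-7)²) = √625 = 25
|KL| = √((0)² + (-3)²) = √9 = 3
|LJ| = √((24)² + (10)²) = √676 = 26
Perimeter = 25 + 3 + 26 = 54.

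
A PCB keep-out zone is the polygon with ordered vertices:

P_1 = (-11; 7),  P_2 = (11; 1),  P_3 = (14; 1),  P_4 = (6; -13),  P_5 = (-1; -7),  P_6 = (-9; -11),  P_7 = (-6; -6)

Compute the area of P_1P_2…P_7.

Apply the shoelace formula: 2A = Σ (x_i·y_{i+1} − x_{i+1}·y_i), indices taken mod 7.
Σ = (-88) + (-3) + (-188) + (-55) + (-52) + (-12) + (-108) = -506
Area = |Σ|/2 = 253.

253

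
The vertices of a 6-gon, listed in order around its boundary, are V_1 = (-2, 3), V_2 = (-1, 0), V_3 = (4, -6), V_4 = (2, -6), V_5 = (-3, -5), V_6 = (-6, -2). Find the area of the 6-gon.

38.5

Apply the surveyor's formula: 2A = Σ (x_i·y_{i+1} − x_{i+1}·y_i), indices taken mod 6.
Cross-terms: 3, 6, -12, -28, -24, -22  ⇒  Σ = -77
Area = |Σ|/2 = 38.5.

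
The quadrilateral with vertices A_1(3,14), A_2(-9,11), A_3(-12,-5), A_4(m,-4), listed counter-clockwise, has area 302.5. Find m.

11

The doubled signed area Σ (x_i y_{i+1} − x_{i+1} y_i) is linear in m.
With m=0 it equals 396; the coefficient of m is 19 (from the two edges through A_4).
So 19·m + 396 = 2·302.5 = 605 ⇒ m = 11.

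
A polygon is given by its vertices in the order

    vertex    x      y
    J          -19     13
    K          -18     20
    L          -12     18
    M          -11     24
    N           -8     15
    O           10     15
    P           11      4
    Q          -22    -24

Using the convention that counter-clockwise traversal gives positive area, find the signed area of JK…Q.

-803

Cross-terms: -146, -84, -90, 27, -270, -125, -176, -742  ⇒  Σ = -1606
Signed area = Σ/2 = -803 (negative ⇒ clockwise traversal).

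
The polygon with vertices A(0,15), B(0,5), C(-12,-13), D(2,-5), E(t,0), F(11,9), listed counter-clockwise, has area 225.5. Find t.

10

Write out the shoelace sum; only the two edges meeting at E involve t:
2·Area = [(2·0 − t·(-5)) + (t·9 − 11·0)] + 311
       = 14·t + 311 = 451
⇒ t = 10.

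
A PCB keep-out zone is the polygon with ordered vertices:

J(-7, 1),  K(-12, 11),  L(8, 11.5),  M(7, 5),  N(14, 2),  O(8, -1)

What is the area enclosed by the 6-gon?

J→K: (-7)(11) − (-12)(1) = -65
K→L: (-12)(11.5) − (8)(11) = -226
L→M: (8)(5) − (7)(11.5) = -40.5
M→N: (7)(2) − (14)(5) = -56
N→O: (14)(-1) − (8)(2) = -30
O→J: (8)(1) − (-7)(-1) = 1
Σ = -416.5
Area = |Σ|/2 = 208.25.

208.25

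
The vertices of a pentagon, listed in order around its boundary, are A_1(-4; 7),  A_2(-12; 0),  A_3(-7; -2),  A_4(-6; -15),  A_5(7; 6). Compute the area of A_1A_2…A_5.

171.5

Σ = (84) + (24) + (93) + (69) + (73) = 343
Area = |Σ|/2 = 171.5.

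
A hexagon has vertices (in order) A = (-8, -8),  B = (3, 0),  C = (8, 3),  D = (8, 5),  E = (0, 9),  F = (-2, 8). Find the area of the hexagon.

109.5

Apply the surveyor's formula: 2A = Σ (x_i·y_{i+1} − x_{i+1}·y_i), indices taken mod 6.
Σ = (24) + (9) + (16) + (72) + (18) + (80) = 219
Area = |Σ|/2 = 109.5.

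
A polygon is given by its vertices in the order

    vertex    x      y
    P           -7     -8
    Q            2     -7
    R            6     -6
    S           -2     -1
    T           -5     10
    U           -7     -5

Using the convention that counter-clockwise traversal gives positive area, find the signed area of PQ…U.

84

Apply Gauss's area formula: 2A = Σ (x_i·y_{i+1} − x_{i+1}·y_i), indices taken mod 6.
P→Q: (-7)(-7) − (2)(-8) = 65
Q→R: (2)(-6) − (6)(-7) = 30
R→S: (6)(-1) − (-2)(-6) = -18
S→T: (-2)(10) − (-5)(-1) = -25
T→U: (-5)(-5) − (-7)(10) = 95
U→P: (-7)(-8) − (-7)(-5) = 21
Σ = 168
Signed area = Σ/2 = 84 (positive ⇒ counter-clockwise traversal).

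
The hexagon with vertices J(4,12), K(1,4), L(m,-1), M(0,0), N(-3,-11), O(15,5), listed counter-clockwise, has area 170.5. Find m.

Write out the shoelace sum; only the two edges meeting at L involve m:
2·Area = [(1·(-1) − m·4) + (m·0 − 0·(-1))] + 314
       = -4·m + 313 = 341
⇒ m = -7.

-7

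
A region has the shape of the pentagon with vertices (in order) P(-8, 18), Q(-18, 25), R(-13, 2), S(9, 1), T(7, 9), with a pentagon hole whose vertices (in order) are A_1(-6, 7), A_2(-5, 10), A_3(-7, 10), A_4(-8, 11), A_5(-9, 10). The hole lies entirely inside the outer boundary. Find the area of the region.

320

Outer boundary:
Σ = (124) + (289) + (-31) + (74) + (198) = 654
Area = |Σ|/2 = 327.
Hole:
Apply the shoelace formula: 2A = Σ (x_i·y_{i+1} − x_{i+1}·y_i), indices taken mod 5.
A_1→A_2: (-6)(10) − (-5)(7) = -25
A_2→A_3: (-5)(10) − (-7)(10) = 20
A_3→A_4: (-7)(11) − (-8)(10) = 3
A_4→A_5: (-8)(10) − (-9)(11) = 19
A_5→A_1: (-9)(7) − (-6)(10) = -3
Σ = 14
Area = |Σ|/2 = 7.
Net area = 327 − 7 = 320.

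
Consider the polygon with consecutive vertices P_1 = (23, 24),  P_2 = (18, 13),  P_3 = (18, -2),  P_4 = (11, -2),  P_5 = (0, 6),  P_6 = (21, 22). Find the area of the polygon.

Σ = (-133) + (-270) + (-14) + (66) + (-126) + (-2) = -479
Area = |Σ|/2 = 239.5.

239.5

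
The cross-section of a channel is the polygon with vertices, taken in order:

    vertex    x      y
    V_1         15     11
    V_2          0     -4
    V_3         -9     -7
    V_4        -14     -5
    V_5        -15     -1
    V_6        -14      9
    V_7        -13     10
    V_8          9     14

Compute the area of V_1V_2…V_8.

382.5

Σ = (-60) + (-36) + (-53) + (-61) + (-149) + (-23) + (-272) + (-111) = -765
Area = |Σ|/2 = 382.5.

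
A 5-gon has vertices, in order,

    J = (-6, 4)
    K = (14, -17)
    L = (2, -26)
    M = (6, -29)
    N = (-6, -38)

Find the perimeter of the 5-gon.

106

|JK| = √((20)² + (-21)²) = √841 = 29
|KL| = √((-12)² + (-9)²) = √225 = 15
|LM| = √((4)² + (-3)²) = √25 = 5
|MN| = √((-12)² + (-9)²) = √225 = 15
|NJ| = √((0)² + (42)²) = √1764 = 42
Perimeter = 29 + 15 + 5 + 15 + 42 = 106.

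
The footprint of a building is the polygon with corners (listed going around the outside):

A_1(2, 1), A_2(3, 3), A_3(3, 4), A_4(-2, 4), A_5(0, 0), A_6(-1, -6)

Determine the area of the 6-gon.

Cross-terms: 3, 3, 20, 0, 0, 11  ⇒  Σ = 37
Area = |Σ|/2 = 18.5.

18.5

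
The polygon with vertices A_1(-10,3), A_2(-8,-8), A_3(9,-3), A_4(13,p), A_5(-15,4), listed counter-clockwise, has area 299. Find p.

13

The doubled signed area Σ (x_i y_{i+1} − x_{i+1} y_i) is linear in p.
With p=0 it equals 286; the coefficient of p is 24 (from the two edges through A_4).
So 24·p + 286 = 2·299 = 598 ⇒ p = 13.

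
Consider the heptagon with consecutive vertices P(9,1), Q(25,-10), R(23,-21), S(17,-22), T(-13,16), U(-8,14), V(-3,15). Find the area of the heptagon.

421.5

Apply Gauss's area formula: 2A = Σ (x_i·y_{i+1} − x_{i+1}·y_i), indices taken mod 7.
P→Q: (9)(-10) − (25)(1) = -115
Q→R: (25)(-21) − (23)(-10) = -295
R→S: (23)(-22) − (17)(-21) = -149
S→T: (17)(16) − (-13)(-22) = -14
T→U: (-13)(14) − (-8)(16) = -54
U→V: (-8)(15) − (-3)(14) = -78
V→P: (-3)(1) − (9)(15) = -138
Σ = -843
Area = |Σ|/2 = 421.5.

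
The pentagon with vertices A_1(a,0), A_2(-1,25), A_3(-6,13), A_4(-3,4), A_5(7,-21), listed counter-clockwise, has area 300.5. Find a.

9

The doubled signed area Σ (x_i y_{i+1} − x_{i+1} y_i) is linear in a.
With a=0 it equals 187; the coefficient of a is 46 (from the two edges through A_1).
So 46·a + 187 = 2·300.5 = 601 ⇒ a = 9.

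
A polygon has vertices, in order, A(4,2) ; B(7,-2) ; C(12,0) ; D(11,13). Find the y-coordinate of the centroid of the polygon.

3.984375

Apply the surveyor's formula. First the cross-terms c_i = x_i·y_{i+1} − x_{i+1}·y_i:
  -22, 24, 156, -30  ⇒  2A = 128, A = 64.
Then Σ (y_i + y_{i+1})·c_i = 1530, so ȳ = 1530 / (6·64) = 3.984375.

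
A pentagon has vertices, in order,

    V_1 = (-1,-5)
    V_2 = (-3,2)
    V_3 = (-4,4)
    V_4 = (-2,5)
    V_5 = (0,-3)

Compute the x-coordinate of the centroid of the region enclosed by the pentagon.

-53/30

Apply the surveyor's formula. First the cross-terms c_i = x_i·y_{i+1} − x_{i+1}·y_i:
  -17, -4, -12, 6, -3  ⇒  2A = -30, A = -15.
Then Σ (x_i + x_{i+1})·c_i = 159, so x̄ = 159 / (6·(-15)) = -53/30.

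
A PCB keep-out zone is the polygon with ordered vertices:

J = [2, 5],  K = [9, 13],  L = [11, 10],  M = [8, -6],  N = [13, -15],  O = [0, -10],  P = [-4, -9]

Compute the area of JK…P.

Apply Gauss's area formula: 2A = Σ (x_i·y_{i+1} − x_{i+1}·y_i), indices taken mod 7.
Σ = (-19) + (-53) + (-146) + (-42) + (-130) + (-40) + (-2) = -432
Area = |Σ|/2 = 216.

216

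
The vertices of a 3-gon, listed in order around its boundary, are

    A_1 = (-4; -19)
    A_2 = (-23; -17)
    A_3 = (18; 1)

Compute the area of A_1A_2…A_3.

A_1→A_2: (-4)(-17) − (-23)(-19) = -369
A_2→A_3: (-23)(1) − (18)(-17) = 283
A_3→A_1: (18)(-19) − (-4)(1) = -338
Σ = -424
Area = |Σ|/2 = 212.

212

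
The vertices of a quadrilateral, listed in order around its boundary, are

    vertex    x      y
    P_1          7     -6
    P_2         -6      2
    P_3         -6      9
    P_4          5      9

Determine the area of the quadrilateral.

Σ = (-22) + (-42) + (-99) + (-93) = -256
Area = |Σ|/2 = 128.

128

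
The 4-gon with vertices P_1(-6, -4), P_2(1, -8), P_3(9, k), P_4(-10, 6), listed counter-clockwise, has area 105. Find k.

-4

The doubled signed area Σ (x_i y_{i+1} − x_{i+1} y_i) is linear in k.
With k=0 it equals 254; the coefficient of k is 11 (from the two edges through P_3).
So 11·k + 254 = 2·105 = 210 ⇒ k = -4.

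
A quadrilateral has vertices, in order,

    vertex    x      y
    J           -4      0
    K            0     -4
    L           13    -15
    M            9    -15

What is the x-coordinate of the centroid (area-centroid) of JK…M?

Apply the shoelace (surveyor's) formula. First the cross-terms c_i = x_i·y_{i+1} − x_{i+1}·y_i:
  16, 52, -60, -60  ⇒  2A = -52, A = -26.
Then Σ (x_i + x_{i+1})·c_i = -1008, so x̄ = -1008 / (6·(-26)) = 84/13.

84/13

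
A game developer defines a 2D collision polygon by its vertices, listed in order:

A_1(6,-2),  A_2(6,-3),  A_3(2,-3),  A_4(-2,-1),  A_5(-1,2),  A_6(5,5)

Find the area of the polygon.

A_1→A_2: (6)(-3) − (6)(-2) = -6
A_2→A_3: (6)(-3) − (2)(-3) = -12
A_3→A_4: (2)(-1) − (-2)(-3) = -8
A_4→A_5: (-2)(2) − (-1)(-1) = -5
A_5→A_6: (-1)(5) − (5)(2) = -15
A_6→A_1: (5)(-2) − (6)(5) = -40
Σ = -86
Area = |Σ|/2 = 43.

43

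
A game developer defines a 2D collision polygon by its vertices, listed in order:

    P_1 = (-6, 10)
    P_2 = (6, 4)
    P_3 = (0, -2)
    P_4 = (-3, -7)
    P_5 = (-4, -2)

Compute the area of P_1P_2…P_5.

P_1→P_2: (-6)(4) − (6)(10) = -84
P_2→P_3: (6)(-2) − (0)(4) = -12
P_3→P_4: (0)(-7) − (-3)(-2) = -6
P_4→P_5: (-3)(-2) − (-4)(-7) = -22
P_5→P_1: (-4)(10) − (-6)(-2) = -52
Σ = -176
Area = |Σ|/2 = 88.

88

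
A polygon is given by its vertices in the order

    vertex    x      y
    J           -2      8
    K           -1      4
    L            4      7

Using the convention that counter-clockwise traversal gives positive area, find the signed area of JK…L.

Apply the shoelace formula: 2A = Σ (x_i·y_{i+1} − x_{i+1}·y_i), indices taken mod 3.
Σ = (0) + (-23) + (46) = 23
Signed area = Σ/2 = 11.5 (positive ⇒ counter-clockwise traversal).

11.5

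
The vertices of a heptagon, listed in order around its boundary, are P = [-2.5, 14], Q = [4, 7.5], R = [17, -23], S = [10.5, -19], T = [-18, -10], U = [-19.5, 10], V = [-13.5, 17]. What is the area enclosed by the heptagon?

Σ = (-74.75) + (-219.5) + (-81.5) + (-447) + (-375) + (-196.5) + (-146.5) = -1540.75
Area = |Σ|/2 = 770.375.

770.375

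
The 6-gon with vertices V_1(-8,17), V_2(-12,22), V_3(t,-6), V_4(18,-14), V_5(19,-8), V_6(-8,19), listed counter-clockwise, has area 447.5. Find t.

-7

Write out the shoelace sum; only the two edges meeting at V_3 involve t:
2·Area = [((-12)·(-6) − t·22) + (t·(-14) − 18·(-6))] + 463
       = -36·t + 643 = 895
⇒ t = -7.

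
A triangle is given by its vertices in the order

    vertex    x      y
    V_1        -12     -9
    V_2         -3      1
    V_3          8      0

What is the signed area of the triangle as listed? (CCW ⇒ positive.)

-59.5

Apply Gauss's area formula: 2A = Σ (x_i·y_{i+1} − x_{i+1}·y_i), indices taken mod 3.
Σ = (-39) + (-8) + (-72) = -119
Signed area = Σ/2 = -59.5 (negative ⇒ clockwise traversal).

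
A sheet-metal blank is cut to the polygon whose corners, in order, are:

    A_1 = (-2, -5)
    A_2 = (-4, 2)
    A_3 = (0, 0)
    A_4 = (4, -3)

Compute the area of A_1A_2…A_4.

Apply the shoelace (surveyor's) formula: 2A = Σ (x_i·y_{i+1} − x_{i+1}·y_i), indices taken mod 4.
Cross-terms: -24, 0, 0, -26  ⇒  Σ = -50
Area = |Σ|/2 = 25.

25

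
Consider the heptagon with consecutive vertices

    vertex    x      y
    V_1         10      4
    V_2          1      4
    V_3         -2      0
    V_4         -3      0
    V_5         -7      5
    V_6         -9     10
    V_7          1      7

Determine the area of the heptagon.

67.5

Apply the surveyor's formula: 2A = Σ (x_i·y_{i+1} − x_{i+1}·y_i), indices taken mod 7.
Cross-terms: 36, 8, 0, -15, -25, -73, -66  ⇒  Σ = -135
Area = |Σ|/2 = 67.5.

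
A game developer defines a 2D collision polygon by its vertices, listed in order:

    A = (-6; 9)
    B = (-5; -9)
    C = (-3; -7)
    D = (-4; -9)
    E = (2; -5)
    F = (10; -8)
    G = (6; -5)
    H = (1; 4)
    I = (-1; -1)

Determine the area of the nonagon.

Σ = (99) + (8) + (-1) + (38) + (34) + (-2) + (29) + (3) + (-15) = 193
Area = |Σ|/2 = 96.5.

96.5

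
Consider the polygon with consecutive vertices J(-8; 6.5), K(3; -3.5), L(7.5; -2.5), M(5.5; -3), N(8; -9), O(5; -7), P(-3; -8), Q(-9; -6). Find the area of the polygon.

Apply the surveyor's formula: 2A = Σ (x_i·y_{i+1} − x_{i+1}·y_i), indices taken mod 8.
Cross-terms: 8.5, 18.75, -8.75, -25.5, -11, -61, -54, -106.5  ⇒  Σ = -239.5
Area = |Σ|/2 = 119.75.

119.75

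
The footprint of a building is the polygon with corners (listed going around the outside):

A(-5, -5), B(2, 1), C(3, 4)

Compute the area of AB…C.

Apply the surveyor's formula: 2A = Σ (x_i·y_{i+1} − x_{i+1}·y_i), indices taken mod 3.
Σ = (5) + (5) + (5) = 15
Area = |Σ|/2 = 7.5.

7.5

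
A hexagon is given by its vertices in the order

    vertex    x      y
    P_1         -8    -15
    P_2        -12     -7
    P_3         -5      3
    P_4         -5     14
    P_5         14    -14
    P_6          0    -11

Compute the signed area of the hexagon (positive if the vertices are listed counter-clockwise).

-309

Σ = (-124) + (-71) + (-55) + (-126) + (-154) + (-88) = -618
Signed area = Σ/2 = -309 (negative ⇒ clockwise traversal).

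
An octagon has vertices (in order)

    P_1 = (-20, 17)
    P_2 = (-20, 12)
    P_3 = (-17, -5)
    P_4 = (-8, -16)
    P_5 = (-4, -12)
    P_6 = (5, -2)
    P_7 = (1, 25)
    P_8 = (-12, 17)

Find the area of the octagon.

Σ = (100) + (304) + (232) + (32) + (68) + (127) + (317) + (136) = 1316
Area = |Σ|/2 = 658.

658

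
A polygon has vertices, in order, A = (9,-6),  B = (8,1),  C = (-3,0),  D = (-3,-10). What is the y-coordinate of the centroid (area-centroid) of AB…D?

Apply the surveyor's formula. First the cross-terms c_i = x_i·y_{i+1} − x_{i+1}·y_i:
  57, 3, 30, 108  ⇒  2A = 198, A = 99.
Then Σ (y_i + y_{i+1})·c_i = -2310, so ȳ = -2310 / (6·99) = -35/9.

-35/9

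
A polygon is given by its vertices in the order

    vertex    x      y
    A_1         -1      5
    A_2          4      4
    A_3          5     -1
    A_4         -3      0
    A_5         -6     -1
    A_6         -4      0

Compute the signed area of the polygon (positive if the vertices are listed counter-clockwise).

-36

Σ = (-24) + (-24) + (-3) + (3) + (-4) + (-20) = -72
Signed area = Σ/2 = -36 (negative ⇒ clockwise traversal).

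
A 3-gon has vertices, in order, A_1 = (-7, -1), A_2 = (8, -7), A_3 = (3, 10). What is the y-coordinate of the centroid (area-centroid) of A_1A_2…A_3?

Apply the shoelace formula. First the cross-terms c_i = x_i·y_{i+1} − x_{i+1}·y_i:
  57, 101, 67  ⇒  2A = 225, A = 112.5.
Then Σ (y_i + y_{i+1})·c_i = 450, so ȳ = 450 / (6·112.5) = 2/3.

2/3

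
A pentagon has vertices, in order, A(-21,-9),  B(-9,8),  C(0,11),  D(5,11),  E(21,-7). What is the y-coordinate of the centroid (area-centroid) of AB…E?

-98/201

Apply Gauss's area formula. First the cross-terms c_i = x_i·y_{i+1} − x_{i+1}·y_i:
  -249, -99, -55, -266, -336  ⇒  2A = -1005, A = -502.5.
Then Σ (y_i + y_{i+1})·c_i = 1470, so ȳ = 1470 / (6·(-502.5)) = -98/201.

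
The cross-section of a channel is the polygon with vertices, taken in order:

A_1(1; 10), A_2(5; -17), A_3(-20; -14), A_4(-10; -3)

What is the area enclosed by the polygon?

327

Apply the shoelace formula: 2A = Σ (x_i·y_{i+1} − x_{i+1}·y_i), indices taken mod 4.
Σ = (-67) + (-410) + (-80) + (-97) = -654
Area = |Σ|/2 = 327.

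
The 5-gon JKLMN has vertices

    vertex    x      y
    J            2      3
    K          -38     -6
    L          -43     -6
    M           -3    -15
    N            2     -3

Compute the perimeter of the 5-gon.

|JK| = √((-40)² + (-9)²) = √1681 = 41
|KL| = √((-5)² + (0)²) = √25 = 5
|LM| = √((40)² + (-9)²) = √1681 = 41
|MN| = √((5)² + (12)²) = √169 = 13
|NJ| = √((0)² + (6)²) = √36 = 6
Perimeter = 41 + 5 + 41 + 13 + 6 = 106.

106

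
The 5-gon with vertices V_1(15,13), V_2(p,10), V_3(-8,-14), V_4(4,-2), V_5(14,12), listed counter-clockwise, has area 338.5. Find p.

Write out the shoelace sum; only the two edges meeting at V_2 involve p:
2·Area = [(15·10 − p·13) + (p·(-14) − (-8)·10)] + 150
       = -27·p + 380 = 677
⇒ p = -11.

-11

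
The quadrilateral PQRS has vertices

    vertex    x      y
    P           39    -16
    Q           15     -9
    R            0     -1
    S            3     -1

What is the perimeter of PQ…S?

|PQ| = √((-24)² + (7)²) = √625 = 25
|QR| = √((-15)² + (8)²) = √289 = 17
|RS| = √((3)² + (0)²) = √9 = 3
|SP| = √((36)² + (-15)²) = √1521 = 39
Perimeter = 25 + 17 + 3 + 39 = 84.

84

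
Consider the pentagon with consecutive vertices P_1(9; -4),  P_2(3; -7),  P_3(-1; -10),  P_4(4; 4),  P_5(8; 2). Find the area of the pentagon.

Cross-terms: -51, -37, 36, -24, -50  ⇒  Σ = -126
Area = |Σ|/2 = 63.

63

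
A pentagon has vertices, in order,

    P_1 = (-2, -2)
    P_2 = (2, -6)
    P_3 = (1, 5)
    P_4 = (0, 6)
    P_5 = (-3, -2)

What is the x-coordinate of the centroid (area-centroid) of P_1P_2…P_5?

-5/87

Apply the shoelace (surveyor's) formula. First the cross-terms c_i = x_i·y_{i+1} − x_{i+1}·y_i:
  16, 16, 6, 18, 2  ⇒  2A = 58, A = 29.
Then Σ (x_i + x_{i+1})·c_i = -10, so x̄ = -10 / (6·29) = -5/87.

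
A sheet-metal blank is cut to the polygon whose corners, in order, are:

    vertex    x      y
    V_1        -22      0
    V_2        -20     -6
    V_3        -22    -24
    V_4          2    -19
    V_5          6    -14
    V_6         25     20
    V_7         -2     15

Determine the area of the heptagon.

1123.5

Cross-terms: 132, 348, 466, 86, 470, 415, 330  ⇒  Σ = 2247
Area = |Σ|/2 = 1123.5.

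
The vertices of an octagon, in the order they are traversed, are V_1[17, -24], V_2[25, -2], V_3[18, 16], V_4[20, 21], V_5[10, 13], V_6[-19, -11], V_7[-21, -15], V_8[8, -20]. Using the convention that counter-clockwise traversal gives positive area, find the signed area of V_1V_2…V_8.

994.5

V_1→V_2: (17)(-2) − (25)(-24) = 566
V_2→V_3: (25)(16) − (18)(-2) = 436
V_3→V_4: (18)(21) − (20)(16) = 58
V_4→V_5: (20)(13) − (10)(21) = 50
V_5→V_6: (10)(-11) − (-19)(13) = 137
V_6→V_7: (-19)(-15) − (-21)(-11) = 54
V_7→V_8: (-21)(-20) − (8)(-15) = 540
V_8→V_1: (8)(-24) − (17)(-20) = 148
Σ = 1989
Signed area = Σ/2 = 994.5 (positive ⇒ counter-clockwise traversal).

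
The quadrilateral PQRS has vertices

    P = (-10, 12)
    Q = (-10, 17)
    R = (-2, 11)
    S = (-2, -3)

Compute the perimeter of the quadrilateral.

|PQ| = √((0)² + (5)²) = √25 = 5
|QR| = √((8)² + (-6)²) = √100 = 10
|RS| = √((0)² + (-14)²) = √196 = 14
|SP| = √((-8)² + (15)²) = √289 = 17
Perimeter = 5 + 10 + 14 + 17 = 46.

46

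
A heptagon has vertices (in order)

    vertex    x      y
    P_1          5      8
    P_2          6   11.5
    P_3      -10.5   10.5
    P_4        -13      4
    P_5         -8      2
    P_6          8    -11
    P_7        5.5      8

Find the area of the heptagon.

247.125

Apply the surveyor's formula: 2A = Σ (x_i·y_{i+1} − x_{i+1}·y_i), indices taken mod 7.
Σ = (9.5) + (183.75) + (94.5) + (6) + (72) + (124.5) + (4) = 494.25
Area = |Σ|/2 = 247.125.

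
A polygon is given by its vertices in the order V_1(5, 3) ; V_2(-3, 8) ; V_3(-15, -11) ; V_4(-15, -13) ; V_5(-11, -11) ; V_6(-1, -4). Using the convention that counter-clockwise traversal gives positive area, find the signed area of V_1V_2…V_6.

152

Apply the shoelace (surveyor's) formula: 2A = Σ (x_i·y_{i+1} − x_{i+1}·y_i), indices taken mod 6.
Σ = (49) + (153) + (30) + (22) + (33) + (17) = 304
Signed area = Σ/2 = 152 (positive ⇒ counter-clockwise traversal).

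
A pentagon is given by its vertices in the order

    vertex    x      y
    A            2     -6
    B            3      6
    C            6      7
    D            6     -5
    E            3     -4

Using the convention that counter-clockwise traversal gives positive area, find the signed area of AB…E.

-38

Apply the shoelace (surveyor's) formula: 2A = Σ (x_i·y_{i+1} − x_{i+1}·y_i), indices taken mod 5.
Cross-terms: 30, -15, -72, -9, -10  ⇒  Σ = -76
Signed area = Σ/2 = -38 (negative ⇒ clockwise traversal).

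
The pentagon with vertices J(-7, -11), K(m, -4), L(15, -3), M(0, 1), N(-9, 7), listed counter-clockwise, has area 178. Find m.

The doubled signed area Σ (x_i y_{i+1} − x_{i+1} y_i) is linear in m.
With m=0 it equals 260; the coefficient of m is 8 (from the two edges through K).
So 8·m + 260 = 2·178 = 356 ⇒ m = 12.

12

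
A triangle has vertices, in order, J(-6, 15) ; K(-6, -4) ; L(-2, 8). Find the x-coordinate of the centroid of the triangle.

-14/3

Apply Gauss's area formula. First the cross-terms c_i = x_i·y_{i+1} − x_{i+1}·y_i:
  114, -56, 18  ⇒  2A = 76, A = 38.
Then Σ (x_i + x_{i+1})·c_i = -1064, so x̄ = -1064 / (6·38) = -14/3.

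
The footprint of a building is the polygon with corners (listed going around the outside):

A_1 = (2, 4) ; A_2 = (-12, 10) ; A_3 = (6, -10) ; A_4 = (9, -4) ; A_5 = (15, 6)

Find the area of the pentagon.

Σ = (68) + (60) + (66) + (114) + (48) = 356
Area = |Σ|/2 = 178.

178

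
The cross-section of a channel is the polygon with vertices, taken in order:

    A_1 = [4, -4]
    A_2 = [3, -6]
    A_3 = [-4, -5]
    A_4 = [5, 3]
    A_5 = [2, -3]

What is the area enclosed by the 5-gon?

27.5

A_1→A_2: (4)(-6) − (3)(-4) = -12
A_2→A_3: (3)(-5) − (-4)(-6) = -39
A_3→A_4: (-4)(3) − (5)(-5) = 13
A_4→A_5: (5)(-3) − (2)(3) = -21
A_5→A_1: (2)(-4) − (4)(-3) = 4
Σ = -55
Area = |Σ|/2 = 27.5.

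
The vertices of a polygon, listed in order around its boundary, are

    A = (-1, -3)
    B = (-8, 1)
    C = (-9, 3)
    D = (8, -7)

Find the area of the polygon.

16

Apply the surveyor's formula: 2A = Σ (x_i·y_{i+1} − x_{i+1}·y_i), indices taken mod 4.
Σ = (-25) + (-15) + (39) + (-31) = -32
Area = |Σ|/2 = 16.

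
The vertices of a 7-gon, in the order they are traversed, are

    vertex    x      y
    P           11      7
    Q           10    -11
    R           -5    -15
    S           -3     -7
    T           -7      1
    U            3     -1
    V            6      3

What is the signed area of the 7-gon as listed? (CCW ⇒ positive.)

Apply the shoelace (surveyor's) formula: 2A = Σ (x_i·y_{i+1} − x_{i+1}·y_i), indices taken mod 7.
Σ = (-191) + (-205) + (-10) + (-52) + (4) + (15) + (9) = -430
Signed area = Σ/2 = -215 (negative ⇒ clockwise traversal).

-215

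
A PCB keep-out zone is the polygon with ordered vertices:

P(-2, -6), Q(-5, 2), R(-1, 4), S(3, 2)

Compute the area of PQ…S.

Cross-terms: -34, -18, -14, -14  ⇒  Σ = -80
Area = |Σ|/2 = 40.

40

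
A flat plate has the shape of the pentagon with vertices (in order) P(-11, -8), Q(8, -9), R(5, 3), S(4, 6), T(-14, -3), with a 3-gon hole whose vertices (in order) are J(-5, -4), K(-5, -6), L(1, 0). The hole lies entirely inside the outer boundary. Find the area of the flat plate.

194.5

Outer boundary:
Apply Gauss's area formula: 2A = Σ (x_i·y_{i+1} − x_{i+1}·y_i), indices taken mod 5.
Σ = (163) + (69) + (18) + (72) + (79) = 401
Area = |Σ|/2 = 200.5.
Hole:
Apply the shoelace (surveyor's) formula: 2A = Σ (x_i·y_{i+1} − x_{i+1}·y_i), indices taken mod 3.
J→K: (-5)(-6) − (-5)(-4) = 10
K→L: (-5)(0) − (1)(-6) = 6
L→J: (1)(-4) − (-5)(0) = -4
Σ = 12
Area = |Σ|/2 = 6.
Net area = 200.5 − 6 = 194.5.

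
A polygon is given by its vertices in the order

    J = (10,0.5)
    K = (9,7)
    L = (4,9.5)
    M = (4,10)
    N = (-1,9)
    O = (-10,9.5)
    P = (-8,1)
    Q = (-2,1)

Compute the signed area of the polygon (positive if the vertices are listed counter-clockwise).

150.25

Σ = (65.5) + (57.5) + (2) + (46) + (80.5) + (66) + (-6) + (-11) = 300.5
Signed area = Σ/2 = 150.25 (positive ⇒ counter-clockwise traversal).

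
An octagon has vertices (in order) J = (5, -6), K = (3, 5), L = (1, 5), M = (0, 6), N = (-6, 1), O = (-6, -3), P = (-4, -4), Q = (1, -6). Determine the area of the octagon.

Apply the surveyor's formula: 2A = Σ (x_i·y_{i+1} − x_{i+1}·y_i), indices taken mod 8.
Σ = (43) + (10) + (6) + (36) + (24) + (12) + (28) + (24) = 183
Area = |Σ|/2 = 91.5.

91.5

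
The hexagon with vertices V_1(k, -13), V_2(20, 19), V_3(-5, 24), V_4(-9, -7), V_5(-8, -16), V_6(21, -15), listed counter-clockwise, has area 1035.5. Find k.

21

Write out the shoelace sum; only the two edges meeting at V_1 involve k:
2·Area = [(21·(-13) − k·(-15)) + (k·19 − 20·(-13))] + 1370
       = 34·k + 1357 = 2071
⇒ k = 21.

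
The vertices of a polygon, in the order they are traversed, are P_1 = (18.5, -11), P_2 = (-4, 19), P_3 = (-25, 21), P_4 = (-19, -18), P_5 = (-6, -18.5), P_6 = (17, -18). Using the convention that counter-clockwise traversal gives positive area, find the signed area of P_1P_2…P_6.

Apply Gauss's area formula: 2A = Σ (x_i·y_{i+1} − x_{i+1}·y_i), indices taken mod 6.
P_1→P_2: (18.5)(19) − (-4)(-11) = 307.5
P_2→P_3: (-4)(21) − (-25)(19) = 391
P_3→P_4: (-25)(-18) − (-19)(21) = 849
P_4→P_5: (-19)(-18.5) − (-6)(-18) = 243.5
P_5→P_6: (-6)(-18) − (17)(-18.5) = 422.5
P_6→P_1: (17)(-11) − (18.5)(-18) = 146
Σ = 2359.5
Signed area = Σ/2 = 1179.75 (positive ⇒ counter-clockwise traversal).

1179.75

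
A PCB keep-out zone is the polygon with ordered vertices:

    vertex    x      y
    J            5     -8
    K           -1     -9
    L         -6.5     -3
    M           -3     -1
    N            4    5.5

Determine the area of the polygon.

91.5

Cross-terms: -53, -55.5, -2.5, -12.5, -59.5  ⇒  Σ = -183
Area = |Σ|/2 = 91.5.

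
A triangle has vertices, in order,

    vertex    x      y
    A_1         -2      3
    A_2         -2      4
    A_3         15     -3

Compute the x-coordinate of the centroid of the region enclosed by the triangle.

11/3

Apply the surveyor's formula. First the cross-terms c_i = x_i·y_{i+1} − x_{i+1}·y_i:
  -2, -54, 39  ⇒  2A = -17, A = -8.5.
Then Σ (x_i + x_{i+1})·c_i = -187, so x̄ = -187 / (6·(-8.5)) = 11/3.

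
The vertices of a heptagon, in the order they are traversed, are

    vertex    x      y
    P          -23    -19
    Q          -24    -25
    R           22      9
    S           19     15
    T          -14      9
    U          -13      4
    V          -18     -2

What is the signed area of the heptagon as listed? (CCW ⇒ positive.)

Σ = (119) + (334) + (159) + (381) + (61) + (98) + (296) = 1448
Signed area = Σ/2 = 724 (positive ⇒ counter-clockwise traversal).

724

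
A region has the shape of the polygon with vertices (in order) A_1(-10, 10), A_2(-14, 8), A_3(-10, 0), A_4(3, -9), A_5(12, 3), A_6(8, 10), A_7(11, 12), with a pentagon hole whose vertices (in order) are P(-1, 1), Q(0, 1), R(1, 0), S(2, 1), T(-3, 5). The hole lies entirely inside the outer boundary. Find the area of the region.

Outer boundary:
Apply the surveyor's formula: 2A = Σ (x_i·y_{i+1} − x_{i+1}·y_i), indices taken mod 7.
Σ = (60) + (80) + (90) + (117) + (96) + (-14) + (230) = 659
Area = |Σ|/2 = 329.5.
Hole:
Σ = (-1) + (-1) + (1) + (13) + (2) = 14
Area = |Σ|/2 = 7.
Net area = 329.5 − 7 = 322.5.

322.5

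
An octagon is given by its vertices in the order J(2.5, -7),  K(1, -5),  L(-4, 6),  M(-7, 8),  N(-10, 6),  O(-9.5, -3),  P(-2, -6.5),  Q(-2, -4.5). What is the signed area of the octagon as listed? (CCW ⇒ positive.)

96.25

Apply the surveyor's formula: 2A = Σ (x_i·y_{i+1} − x_{i+1}·y_i), indices taken mod 8.
Cross-terms: -5.5, -14, 10, 38, 87, 55.75, -4, 25.25  ⇒  Σ = 192.5
Signed area = Σ/2 = 96.25 (positive ⇒ counter-clockwise traversal).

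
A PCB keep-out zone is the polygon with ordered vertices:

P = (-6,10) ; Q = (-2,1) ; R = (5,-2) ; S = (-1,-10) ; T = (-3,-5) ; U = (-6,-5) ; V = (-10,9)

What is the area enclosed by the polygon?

114.5

Σ = (14) + (-1) + (-52) + (-25) + (-15) + (-104) + (-46) = -229
Area = |Σ|/2 = 114.5.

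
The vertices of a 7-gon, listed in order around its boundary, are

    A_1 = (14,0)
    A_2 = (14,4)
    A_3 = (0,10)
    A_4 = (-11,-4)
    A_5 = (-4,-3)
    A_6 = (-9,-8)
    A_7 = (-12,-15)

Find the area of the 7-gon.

288.5

A_1→A_2: (14)(4) − (14)(0) = 56
A_2→A_3: (14)(10) − (0)(4) = 140
A_3→A_4: (0)(-4) − (-11)(10) = 110
A_4→A_5: (-11)(-3) − (-4)(-4) = 17
A_5→A_6: (-4)(-8) − (-9)(-3) = 5
A_6→A_7: (-9)(-15) − (-12)(-8) = 39
A_7→A_1: (-12)(0) − (14)(-15) = 210
Σ = 577
Area = |Σ|/2 = 288.5.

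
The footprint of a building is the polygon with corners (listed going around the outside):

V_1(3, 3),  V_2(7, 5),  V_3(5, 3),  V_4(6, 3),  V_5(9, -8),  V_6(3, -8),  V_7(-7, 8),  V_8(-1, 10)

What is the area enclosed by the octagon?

Apply the surveyor's formula: 2A = Σ (x_i·y_{i+1} − x_{i+1}·y_i), indices taken mod 8.
Σ = (-6) + (-4) + (-3) + (-75) + (-48) + (-32) + (-62) + (-33) = -263
Area = |Σ|/2 = 131.5.

131.5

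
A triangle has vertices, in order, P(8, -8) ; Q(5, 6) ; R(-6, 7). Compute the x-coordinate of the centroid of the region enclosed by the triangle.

Apply Gauss's area formula. First the cross-terms c_i = x_i·y_{i+1} − x_{i+1}·y_i:
  88, 71, -8  ⇒  2A = 151, A = 75.5.
Then Σ (x_i + x_{i+1})·c_i = 1057, so x̄ = 1057 / (6·75.5) = 7/3.

7/3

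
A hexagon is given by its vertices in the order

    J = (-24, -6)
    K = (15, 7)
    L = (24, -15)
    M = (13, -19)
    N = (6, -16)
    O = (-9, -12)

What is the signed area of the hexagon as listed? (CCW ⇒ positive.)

-638

Σ = (-78) + (-393) + (-261) + (-94) + (-216) + (-234) = -1276
Signed area = Σ/2 = -638 (negative ⇒ clockwise traversal).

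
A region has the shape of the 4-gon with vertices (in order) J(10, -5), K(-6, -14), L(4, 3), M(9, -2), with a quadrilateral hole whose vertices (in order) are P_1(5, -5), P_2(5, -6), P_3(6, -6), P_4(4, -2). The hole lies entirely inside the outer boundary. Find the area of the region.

Outer boundary:
Apply Gauss's area formula: 2A = Σ (x_i·y_{i+1} − x_{i+1}·y_i), indices taken mod 4.
Cross-terms: -170, 38, -35, -25  ⇒  Σ = -192
Area = |Σ|/2 = 96.
Hole:
Apply the surveyor's formula: 2A = Σ (x_i·y_{i+1} − x_{i+1}·y_i), indices taken mod 4.
Σ = (-5) + (6) + (12) + (-10) = 3
Area = |Σ|/2 = 1.5.
Net area = 96 − 1.5 = 94.5.

94.5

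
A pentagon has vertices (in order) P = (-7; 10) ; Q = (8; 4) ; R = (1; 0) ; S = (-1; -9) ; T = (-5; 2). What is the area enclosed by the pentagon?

102

Cross-terms: -108, -4, -9, -47, -36  ⇒  Σ = -204
Area = |Σ|/2 = 102.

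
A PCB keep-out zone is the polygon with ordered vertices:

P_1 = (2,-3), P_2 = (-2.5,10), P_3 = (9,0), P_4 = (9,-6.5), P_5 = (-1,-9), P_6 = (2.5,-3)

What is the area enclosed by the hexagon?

99.75

Apply the surveyor's formula: 2A = Σ (x_i·y_{i+1} − x_{i+1}·y_i), indices taken mod 6.
Σ = (12.5) + (-90) + (-58.5) + (-87.5) + (25.5) + (-1.5) = -199.5
Area = |Σ|/2 = 99.75.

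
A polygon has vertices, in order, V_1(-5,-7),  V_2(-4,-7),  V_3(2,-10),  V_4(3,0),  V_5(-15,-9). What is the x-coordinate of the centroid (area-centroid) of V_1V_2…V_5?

-299/124

Apply the shoelace formula. First the cross-terms c_i = x_i·y_{i+1} − x_{i+1}·y_i:
  7, 54, 30, -27, 60  ⇒  2A = 124, A = 62.
Then Σ (x_i + x_{i+1})·c_i = -897, so x̄ = -897 / (6·62) = -299/124.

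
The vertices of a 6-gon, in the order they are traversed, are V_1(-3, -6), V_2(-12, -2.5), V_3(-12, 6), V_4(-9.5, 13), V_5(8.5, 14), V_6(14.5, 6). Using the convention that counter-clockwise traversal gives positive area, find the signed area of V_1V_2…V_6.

-365

Apply Gauss's area formula: 2A = Σ (x_i·y_{i+1} − x_{i+1}·y_i), indices taken mod 6.
Cross-terms: -64.5, -102, -99, -243.5, -152, -69  ⇒  Σ = -730
Signed area = Σ/2 = -365 (negative ⇒ clockwise traversal).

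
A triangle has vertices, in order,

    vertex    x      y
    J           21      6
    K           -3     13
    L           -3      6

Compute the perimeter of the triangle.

|JK| = √((-24)² + (7)²) = √625 = 25
|KL| = √((0)² + (-7)²) = √49 = 7
|LJ| = √((24)² + (0)²) = √576 = 24
Perimeter = 25 + 7 + 24 = 56.

56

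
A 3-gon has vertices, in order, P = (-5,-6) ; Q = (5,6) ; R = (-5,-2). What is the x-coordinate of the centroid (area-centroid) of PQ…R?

-5/3

Apply the shoelace (surveyor's) formula. First the cross-terms c_i = x_i·y_{i+1} − x_{i+1}·y_i:
  0, 20, 20  ⇒  2A = 40, A = 20.
Then Σ (x_i + x_{i+1})·c_i = -200, so x̄ = -200 / (6·20) = -5/3.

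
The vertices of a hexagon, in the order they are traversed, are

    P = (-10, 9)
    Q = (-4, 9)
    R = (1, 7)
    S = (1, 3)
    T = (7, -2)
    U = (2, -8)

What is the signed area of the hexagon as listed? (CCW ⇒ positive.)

Apply the surveyor's formula: 2A = Σ (x_i·y_{i+1} − x_{i+1}·y_i), indices taken mod 6.
Σ = (-54) + (-37) + (-4) + (-23) + (-52) + (-62) = -232
Signed area = Σ/2 = -116 (negative ⇒ clockwise traversal).

-116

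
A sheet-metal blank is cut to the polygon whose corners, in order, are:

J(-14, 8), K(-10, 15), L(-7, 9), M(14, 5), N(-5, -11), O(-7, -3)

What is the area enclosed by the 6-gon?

Apply the shoelace (surveyor's) formula: 2A = Σ (x_i·y_{i+1} − x_{i+1}·y_i), indices taken mod 6.
J→K: (-14)(15) − (-10)(8) = -130
K→L: (-10)(9) − (-7)(15) = 15
L→M: (-7)(5) − (14)(9) = -161
M→N: (14)(-11) − (-5)(5) = -129
N→O: (-5)(-3) − (-7)(-11) = -62
O→J: (-7)(8) − (-14)(-3) = -98
Σ = -565
Area = |Σ|/2 = 282.5.

282.5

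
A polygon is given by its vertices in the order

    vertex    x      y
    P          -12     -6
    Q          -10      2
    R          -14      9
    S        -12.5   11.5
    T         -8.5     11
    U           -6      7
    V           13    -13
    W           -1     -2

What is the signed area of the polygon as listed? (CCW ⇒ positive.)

Apply the shoelace formula: 2A = Σ (x_i·y_{i+1} − x_{i+1}·y_i), indices taken mod 8.
Σ = (-84) + (-62) + (-48.5) + (-39.75) + (6.5) + (-13) + (-39) + (-18) = -297.75
Signed area = Σ/2 = -148.875 (negative ⇒ clockwise traversal).

-148.875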